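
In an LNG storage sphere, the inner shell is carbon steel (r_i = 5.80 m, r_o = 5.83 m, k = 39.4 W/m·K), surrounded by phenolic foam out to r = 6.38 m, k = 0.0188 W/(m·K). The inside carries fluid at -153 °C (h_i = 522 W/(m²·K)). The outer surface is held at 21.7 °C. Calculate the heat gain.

Q = 2.79 kW

Treat each layer as a resistance in series:
  R_conv,in = 1/(4πr²h) = 1/(4π·5.80²·522) = 4.532×10^-6 K/W
  R_carbon steel = (1/5.80 − 1/5.83)/(4πk) = 8.872×10^-4/(4π·39.4) = 1.792×10^-6 K/W
  R_phenolic foam = (1/5.83 − 1/6.38)/(4πk) = 0.01479/(4π·0.0188) = 0.06259 K/W
ΣR = 4.532×10^-6 + 1.792×10^-6 + 0.06259 = 0.06260 K/W
Q = ΔT/ΣR = (-153 °C − 21.7 °C)/0.06260 = -2790 W
(Negative Q ⇒ heat flows inward; heat gain = 2790 W.)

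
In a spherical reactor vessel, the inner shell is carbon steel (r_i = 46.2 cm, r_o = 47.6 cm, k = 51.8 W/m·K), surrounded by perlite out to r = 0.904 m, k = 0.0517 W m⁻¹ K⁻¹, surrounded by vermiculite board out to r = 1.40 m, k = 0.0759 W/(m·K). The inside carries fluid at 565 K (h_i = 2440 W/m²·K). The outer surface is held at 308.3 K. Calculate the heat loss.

Q = 132 W

Series thermal resistances, inner to outer:
  R_conv,in = 1/(4πr²h) = 1/(4π·0.462²·2440) = 1.528×10^-4 K/W
  R_carbon steel = (1/0.462 − 1/0.476)/(4πk) = 0.06366/(4π·51.8) = 9.780×10^-5 K/W
  R_perlite = (1/0.476 − 1/0.904)/(4πk) = 0.9946/(4π·0.0517) = 1.531 K/W
  R_vermiculite board = (1/0.904 − 1/1.40)/(4πk) = 0.3919/(4π·0.0759) = 0.4109 K/W
ΣR = 1.528×10^-4 + 9.780×10^-5 + 1.531 + 0.4109 = 1.942 K/W
Q = ΔT/ΣR = (565 K − 308.3 K)/1.942 = 132 W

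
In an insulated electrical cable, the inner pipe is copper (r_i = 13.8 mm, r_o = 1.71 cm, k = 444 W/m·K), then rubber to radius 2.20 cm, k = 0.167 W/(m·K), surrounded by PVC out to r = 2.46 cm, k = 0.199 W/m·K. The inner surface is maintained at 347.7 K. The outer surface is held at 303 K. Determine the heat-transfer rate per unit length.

Q' = 136 W/m

Resistance network (inner→outer):
  R'_copper = ln(0.0171/0.0138)/(2πk) = 0.2144/(2π·444) = 7.686×10^-5 m·K/W
  R'_rubber = ln(0.0220/0.0171)/(2πk) = 0.2520/(2π·0.167) = 0.2401 m·K/W
  R'_PVC = ln(0.0246/0.0220)/(2πk) = 0.1117/(2π·0.199) = 0.08934 m·K/W
ΣR = 7.686×10^-5 + 0.2401 + 0.08934 = 0.3295 m·K/W
Q' = ΔT/ΣR = (347.7 K − 303 K)/0.3295 = 136 W/m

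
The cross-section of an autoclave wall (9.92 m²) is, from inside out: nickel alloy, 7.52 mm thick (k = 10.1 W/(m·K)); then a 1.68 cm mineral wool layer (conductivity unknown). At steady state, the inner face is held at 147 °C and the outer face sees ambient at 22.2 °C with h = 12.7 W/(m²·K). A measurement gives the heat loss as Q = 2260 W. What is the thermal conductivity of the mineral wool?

ΣR = ΔT/Q = |147 − 22.2|/2260 = 0.05522 K/W
Known resistances:
  R_nickel alloy = L/(kA) = 0.00752/(10.1·9.92) = 7.506×10^-5 K/W
  R_conv,out = 1/(hA) = 1/(12.7·9.92) = 0.007938 K/W
R_mineral wool = ΣR − ΣR_known = 0.05522 − 0.008013 = 0.04721 K/W
L/(kA) = 0.04721 ⇒ k = 0.0168/(0.04721·9.92) = 0.0359 W/m·K

k = 0.0359 W/m·K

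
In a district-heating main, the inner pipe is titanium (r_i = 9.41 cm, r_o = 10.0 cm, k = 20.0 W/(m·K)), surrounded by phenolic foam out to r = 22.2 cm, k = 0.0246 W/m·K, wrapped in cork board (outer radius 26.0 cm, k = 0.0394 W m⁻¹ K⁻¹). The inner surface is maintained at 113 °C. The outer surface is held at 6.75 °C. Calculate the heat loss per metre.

Q' = 18.3 W/m

Resistance network (inner→outer):
  R'_titanium = ln(0.100/0.0941)/(2πk) = 0.06081/(2π·20.0) = 4.839×10^-4 m·K/W
  R'_phenolic foam = ln(0.222/0.100)/(2πk) = 0.7975/(2π·0.0246) = 5.160 m·K/W
  R'_cork board = ln(0.260/0.222)/(2πk) = 0.1580/(2π·0.0394) = 0.6383 m·K/W
ΣR = 4.839×10^-4 + 5.160 + 0.6383 = 5.799 m·K/W
Q' = ΔT/ΣR = (113 °C − 6.75 °C)/5.799 = 18.3 W/m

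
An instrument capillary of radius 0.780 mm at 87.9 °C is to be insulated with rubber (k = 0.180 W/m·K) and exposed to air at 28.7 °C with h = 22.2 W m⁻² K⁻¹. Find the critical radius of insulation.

r_cr = 0.811 cm

For a cylinder, r_cr = k_ins/h = 0.180/22.2 = 0.00811 m = 0.811 cm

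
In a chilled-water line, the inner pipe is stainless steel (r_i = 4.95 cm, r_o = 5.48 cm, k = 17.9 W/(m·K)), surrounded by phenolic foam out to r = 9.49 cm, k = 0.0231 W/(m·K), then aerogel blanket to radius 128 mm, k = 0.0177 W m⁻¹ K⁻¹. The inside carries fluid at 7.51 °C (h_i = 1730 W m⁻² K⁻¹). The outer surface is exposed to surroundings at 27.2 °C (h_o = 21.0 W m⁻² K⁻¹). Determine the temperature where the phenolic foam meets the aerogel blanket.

Treat each layer as a resistance in series:
  R'_conv,in = 1/(2πr h) = 1/(2π·0.0495·1730) = 0.001859 m·K/W
  R'_stainless steel = ln(0.0548/0.0495)/(2πk) = 0.1017/(2π·17.9) = 9.044×10^-4 m·K/W
  R'_phenolic foam = ln(0.0949/0.0548)/(2πk) = 0.5491/(2π·0.0231) = 3.783 m·K/W
  R'_aerogel blanket = ln(0.128/0.0949)/(2πk) = 0.2992/(2π·0.0177) = 2.690 m·K/W
  R'_conv,out = 1/(2πr h) = 1/(2π·0.128·21.0) = 0.05921 m·K/W
ΣR = 0.001859 + 9.044×10^-4 + 3.783 + 2.690 + 0.05921 = 6.535 m·K/W
Q' = ΔT/ΣR = (7.51 °C − 27.2 °C)/6.535 = -3.013 W/m
From the inner boundary to the phenolic foam/aerogel blanket interface, ΣR_partial = 3.786 m·K/W.
T_interface = T_in − Q'·ΣR_partial = 7.51 °C − (-3.013)(3.786) = 18.9 °C

T = 18.9 °C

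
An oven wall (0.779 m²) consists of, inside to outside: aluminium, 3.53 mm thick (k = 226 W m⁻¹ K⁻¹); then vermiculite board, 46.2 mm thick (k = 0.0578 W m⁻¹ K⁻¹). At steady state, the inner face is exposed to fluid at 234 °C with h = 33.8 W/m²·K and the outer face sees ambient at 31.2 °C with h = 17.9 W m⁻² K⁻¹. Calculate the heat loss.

Resistance network (inner→outer):
  R_conv,in = 1/(hA) = 1/(33.8·0.779) = 0.03798 K/W
  R_aluminium = L/(kA) = 0.00353/(226·0.779) = 2.005×10^-5 K/W
  R_vermiculite board = L/(kA) = 0.0462/(0.0578·0.779) = 1.026 K/W
  R_conv,out = 1/(hA) = 1/(17.9·0.779) = 0.07171 K/W
ΣR = 0.03798 + 2.005×10^-5 + 1.026 + 0.07171 = 1.136 K/W
Q = ΔT/ΣR = (234 °C − 31.2 °C)/1.136 = 179 W

Q = 179 W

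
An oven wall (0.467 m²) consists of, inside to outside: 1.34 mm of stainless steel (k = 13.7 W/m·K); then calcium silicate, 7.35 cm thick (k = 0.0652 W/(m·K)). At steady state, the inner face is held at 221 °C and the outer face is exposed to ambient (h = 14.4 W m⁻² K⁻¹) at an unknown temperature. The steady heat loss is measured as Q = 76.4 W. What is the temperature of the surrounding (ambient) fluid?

Sum the resistances:
  R_stainless steel = L/(kA) = 0.00134/(13.7·0.467) = 2.094×10^-4 K/W
  R_calcium silicate = L/(kA) = 0.0735/(0.0652·0.467) = 2.414 K/W
  R_conv,out = 1/(hA) = 1/(14.4·0.467) = 0.1487 K/W
ΣR = 2.563 K/W
ΔT = Q·ΣR = 76.4 × 2.563 = 195.8 K
Heat flows outward, so T_out = T_in − ΔT = 221 − 195.8 = 25.2 °C

T_out = 25.2 °C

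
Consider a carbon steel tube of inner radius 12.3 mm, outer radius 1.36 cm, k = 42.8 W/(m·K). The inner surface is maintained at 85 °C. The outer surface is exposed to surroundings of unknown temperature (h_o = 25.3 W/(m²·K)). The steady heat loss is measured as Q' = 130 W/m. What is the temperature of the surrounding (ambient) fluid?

Sum the resistances:
  R'_carbon steel = ln(0.0136/0.0123)/(2πk) = 0.1005/(2π·42.8) = 3.736×10^-4 m·K/W
  R'_conv,out = 1/(2πr h) = 1/(2π·0.0136·25.3) = 0.4626 m·K/W
ΣR = 0.4629 m·K/W
ΔT = Q'·ΣR = 130 × 0.4629 = 60.18 K
Heat flows outward, so T_out = T_in − ΔT = 85 − 60.18 = 24.8 °C

T_out = 24.8 °C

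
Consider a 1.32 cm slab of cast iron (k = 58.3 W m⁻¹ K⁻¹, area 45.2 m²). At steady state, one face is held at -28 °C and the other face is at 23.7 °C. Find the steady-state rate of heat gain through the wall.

Q = 10300 kW

Q = kA·ΔT/L = 58.3 × 45.2 × |-28 °C − 23.7 °C| / 0.0132 = 1.03×10^7 W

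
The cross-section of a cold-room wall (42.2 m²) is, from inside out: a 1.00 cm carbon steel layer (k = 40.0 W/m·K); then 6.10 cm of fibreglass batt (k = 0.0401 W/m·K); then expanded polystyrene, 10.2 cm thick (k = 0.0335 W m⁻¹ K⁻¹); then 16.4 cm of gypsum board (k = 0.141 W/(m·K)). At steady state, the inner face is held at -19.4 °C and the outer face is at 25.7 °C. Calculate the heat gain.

Resistance network (inner→outer):
  R_carbon steel = L/(kA) = 0.0100/(40.0·42.2) = 5.924×10^-6 K/W
  R_fibreglass batt = L/(kA) = 0.0610/(0.0401·42.2) = 0.03605 K/W
  R_expanded polystyrene = L/(kA) = 0.102/(0.0335·42.2) = 0.07215 K/W
  R_gypsum board = L/(kA) = 0.164/(0.141·42.2) = 0.02756 K/W
ΣR = 5.924×10^-6 + 0.03605 + 0.07215 + 0.02756 = 0.1358 K/W
Q = ΔT/ΣR = (-19.4 °C − 25.7 °C)/0.1358 = -332 W
(Negative Q ⇒ heat flows inward; heat gain = 332 W.)

Q = 332 W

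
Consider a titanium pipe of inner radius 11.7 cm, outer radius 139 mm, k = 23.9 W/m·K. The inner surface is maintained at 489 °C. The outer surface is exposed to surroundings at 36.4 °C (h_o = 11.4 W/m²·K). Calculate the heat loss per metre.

Series thermal resistances, inner to outer:
  R'_titanium = ln(0.139/0.117)/(2πk) = 0.1723/(2π·23.9) = 0.001147 m·K/W
  R'_conv,out = 1/(2πr h) = 1/(2π·0.139·11.4) = 0.1004 m·K/W
ΣR = 0.001147 + 0.1004 = 0.1015 m·K/W
Q' = ΔT/ΣR = (489 °C − 36.4 °C)/0.1015 = 4460 W/m

Q' = 4.46 kW/m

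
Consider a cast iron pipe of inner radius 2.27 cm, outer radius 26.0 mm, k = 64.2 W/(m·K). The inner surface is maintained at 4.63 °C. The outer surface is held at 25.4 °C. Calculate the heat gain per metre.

Q' = 61700 W/m

Q' = 2πk·ΔT/ln(r₂/r₁) = 2π × 64.2 × 20.77 / ln(0.0260/0.0227) = 61700 W/m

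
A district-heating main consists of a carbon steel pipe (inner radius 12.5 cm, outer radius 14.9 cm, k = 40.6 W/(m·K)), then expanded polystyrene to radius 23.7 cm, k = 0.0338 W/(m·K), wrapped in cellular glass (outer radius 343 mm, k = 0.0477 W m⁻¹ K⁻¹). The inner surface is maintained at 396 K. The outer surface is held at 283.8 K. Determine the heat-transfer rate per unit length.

Treat each layer as a resistance in series:
  R'_carbon steel = ln(0.149/0.125)/(2πk) = 0.1756/(2π·40.6) = 6.885×10^-4 m·K/W
  R'_expanded polystyrene = ln(0.237/0.149)/(2πk) = 0.4641/(2π·0.0338) = 2.185 m·K/W
  R'_cellular glass = ln(0.343/0.237)/(2πk) = 0.3697/(2π·0.0477) = 1.233 m·K/W
ΣR = 6.885×10^-4 + 2.185 + 1.233 = 3.419 m·K/W
Q' = ΔT/ΣR = (396 K − 283.8 K)/3.419 = 32.8 W/m

Q' = 32.8 W/m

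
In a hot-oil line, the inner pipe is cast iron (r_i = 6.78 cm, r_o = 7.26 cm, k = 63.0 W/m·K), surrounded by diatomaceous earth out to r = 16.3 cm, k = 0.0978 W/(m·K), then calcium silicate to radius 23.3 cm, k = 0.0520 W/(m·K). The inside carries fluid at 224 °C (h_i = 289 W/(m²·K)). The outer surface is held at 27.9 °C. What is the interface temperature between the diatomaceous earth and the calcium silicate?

Resistance network (inner→outer):
  R'_conv,in = 1/(2πr h) = 1/(2π·0.0678·289) = 0.008123 m·K/W
  R'_cast iron = ln(0.0726/0.0678)/(2πk) = 0.06840/(2π·63.0) = 1.728×10^-4 m·K/W
  R'_diatomaceous earth = ln(0.163/0.0726)/(2πk) = 0.8088/(2π·0.0978) = 1.316 m·K/W
  R'_calcium silicate = ln(0.233/0.163)/(2πk) = 0.3573/(2π·0.0520) = 1.094 m·K/W
ΣR = 0.008123 + 1.728×10^-4 + 1.316 + 1.094 = 2.418 m·K/W
Q' = ΔT/ΣR = (224 °C − 27.9 °C)/2.418 = 81.10 W/m
From the inner boundary to the diatomaceous earth/calcium silicate interface, ΣR_partial = 1.324 m·K/W.
T_interface = T_in − Q'·ΣR_partial = 224 °C − (81.10)(1.324) = 117 °C

T = 117 °C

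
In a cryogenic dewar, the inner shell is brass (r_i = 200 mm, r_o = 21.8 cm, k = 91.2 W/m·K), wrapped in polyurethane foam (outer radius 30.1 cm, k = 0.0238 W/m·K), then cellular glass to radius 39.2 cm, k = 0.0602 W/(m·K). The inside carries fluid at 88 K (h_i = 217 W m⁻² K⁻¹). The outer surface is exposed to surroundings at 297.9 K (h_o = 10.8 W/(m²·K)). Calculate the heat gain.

Q = 39.6 W

Series thermal resistances, inner to outer:
  R_conv,in = 1/(4πr²h) = 1/(4π·0.200²·217) = 0.009168 K/W
  R_brass = (1/0.200 − 1/0.218)/(4πk) = 0.4128/(4π·91.2) = 3.602×10^-4 K/W
  R_polyurethane foam = (1/0.218 − 1/0.301)/(4πk) = 1.265/(4π·0.0238) = 4.229 K/W
  R_cellular glass = (1/0.301 − 1/0.392)/(4πk) = 0.7712/(4π·0.0602) = 1.019 K/W
  R_conv,out = 1/(4πr²h) = 1/(4π·0.392²·10.8) = 0.04795 K/W
ΣR = 0.009168 + 3.602×10^-4 + 4.229 + 1.019 + 0.04795 = 5.305 K/W
Q = ΔT/ΣR = (88 K − 297.9 K)/5.305 = -39.6 W
(Negative Q ⇒ heat flows inward; heat gain = 39.6 W.)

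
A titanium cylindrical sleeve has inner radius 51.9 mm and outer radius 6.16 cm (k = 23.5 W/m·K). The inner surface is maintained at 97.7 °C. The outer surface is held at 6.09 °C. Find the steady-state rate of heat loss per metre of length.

Q' = 78.9 kW/m

Q' = 2πk·ΔT/ln(r₂/r₁) = 2π × 23.5 × 91.61 / ln(0.0616/0.0519) = 78900 W/m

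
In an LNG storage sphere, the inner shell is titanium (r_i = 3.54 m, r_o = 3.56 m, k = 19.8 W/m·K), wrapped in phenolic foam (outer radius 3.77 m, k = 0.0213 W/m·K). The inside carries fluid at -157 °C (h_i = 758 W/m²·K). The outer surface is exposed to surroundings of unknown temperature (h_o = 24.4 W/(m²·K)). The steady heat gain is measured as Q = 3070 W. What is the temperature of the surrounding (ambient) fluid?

Sum the resistances:
  R_conv,in = 1/(4πr²h) = 1/(4π·3.54²·758) = 8.377×10^-6 K/W
  R_titanium = (1/3.54 − 1/3.56)/(4πk) = 0.001587/(4π·19.8) = 6.378×10^-6 K/W
  R_phenolic foam = (1/3.56 − 1/3.77)/(4πk) = 0.01565/(4π·0.0213) = 0.05846 K/W
  R_conv,out = 1/(4πr²h) = 1/(4π·3.77²·24.4) = 2.295×10^-4 K/W
ΣR = 0.05870 K/W
ΔT = Q·ΣR = 3070 × 0.05870 = 180.2 K
Heat flows inward, so T_out = T_in + ΔT = -157 + 180.2 = 23.2 °C

T_out = 23.2 °C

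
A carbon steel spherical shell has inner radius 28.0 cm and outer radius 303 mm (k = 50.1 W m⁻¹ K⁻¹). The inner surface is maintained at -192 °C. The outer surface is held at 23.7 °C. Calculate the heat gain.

Q = 4πk·ΔT/(1/r₁ − 1/r₂) = 4π × 50.1 × 215.7 / (1/0.280 − 1/0.303) = 5.01×10^5 W

Q = 501 kW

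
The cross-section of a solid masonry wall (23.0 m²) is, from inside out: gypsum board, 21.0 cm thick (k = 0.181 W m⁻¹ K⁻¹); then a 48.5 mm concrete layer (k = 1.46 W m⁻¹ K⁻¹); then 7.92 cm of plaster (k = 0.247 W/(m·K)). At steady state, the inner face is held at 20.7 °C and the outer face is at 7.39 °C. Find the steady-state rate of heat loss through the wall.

Q = 202 W

Treat each layer as a resistance in series:
  R_gypsum board = L/(kA) = 0.210/(0.181·23.0) = 0.05044 K/W
  R_concrete = L/(kA) = 0.0485/(1.46·23.0) = 0.001444 K/W
  R_plaster = L/(kA) = 0.0792/(0.247·23.0) = 0.01394 K/W
ΣR = 0.05044 + 0.001444 + 0.01394 = 0.06582 K/W
Q = ΔT/ΣR = (20.7 °C − 7.39 °C)/0.06582 = 202 W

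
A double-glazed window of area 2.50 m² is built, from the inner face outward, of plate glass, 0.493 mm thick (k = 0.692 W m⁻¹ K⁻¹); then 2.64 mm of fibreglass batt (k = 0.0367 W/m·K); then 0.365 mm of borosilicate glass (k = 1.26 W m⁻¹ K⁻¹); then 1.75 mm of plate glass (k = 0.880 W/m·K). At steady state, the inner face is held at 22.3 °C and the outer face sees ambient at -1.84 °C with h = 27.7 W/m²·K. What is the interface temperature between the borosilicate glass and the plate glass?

Treat each layer as a resistance in series:
  R_plate glass = L/(kA) = 4.93×10^-4/(0.692·2.50) = 2.850×10^-4 K/W
  R_fibreglass batt = L/(kA) = 0.00264/(0.0367·2.50) = 0.02877 K/W
  R_borosilicate glass = L/(kA) = 3.65×10^-4/(1.26·2.50) = 1.159×10^-4 K/W
  R_plate glass = L/(kA) = 0.00175/(0.880·2.50) = 7.955×10^-4 K/W
  R_conv,out = 1/(hA) = 1/(27.7·2.50) = 0.01444 K/W
ΣR = 2.850×10^-4 + 0.02877 + 1.159×10^-4 + 7.955×10^-4 + 0.01444 = 0.04441 K/W
Q = ΔT/ΣR = (22.3 °C − -1.84 °C)/0.04441 = 543.6 W
From the inner boundary to the borosilicate glass/plate glass interface, ΣR_partial = 0.02917 K/W.
T_interface = T_in − Q·ΣR_partial = 22.3 °C − (543.6)(0.02917) = 6.44 °C

T = 6.44 °C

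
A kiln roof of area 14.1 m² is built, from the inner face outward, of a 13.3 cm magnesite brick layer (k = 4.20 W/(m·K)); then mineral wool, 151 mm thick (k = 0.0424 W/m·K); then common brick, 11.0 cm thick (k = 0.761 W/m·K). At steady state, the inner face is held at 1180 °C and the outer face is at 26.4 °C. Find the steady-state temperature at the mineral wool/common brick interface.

Treat each layer as a resistance in series:
  R_magnesite brick = L/(kA) = 0.133/(4.20·14.1) = 0.002246 K/W
  R_mineral wool = L/(kA) = 0.151/(0.0424·14.1) = 0.2526 K/W
  R_common brick = L/(kA) = 0.110/(0.761·14.1) = 0.01025 K/W
ΣR = 0.002246 + 0.2526 + 0.01025 = 0.2651 K/W
Q = ΔT/ΣR = (1180 °C − 26.4 °C)/0.2651 = 4352 W
From the inner boundary to the mineral wool/common brick interface, ΣR_partial = 0.2548 K/W.
T_interface = T_in − Q·ΣR_partial = 1180 °C − (4352)(0.2548) = 71 °C

T = 71 °C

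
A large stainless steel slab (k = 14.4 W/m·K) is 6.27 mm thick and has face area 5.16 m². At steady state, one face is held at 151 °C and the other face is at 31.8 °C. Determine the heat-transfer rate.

Q = kA·ΔT/L = 14.4 × 5.16 × |151 °C − 31.8 °C| / 0.00627 = 1.41×10^6 W

Q = 1410 kW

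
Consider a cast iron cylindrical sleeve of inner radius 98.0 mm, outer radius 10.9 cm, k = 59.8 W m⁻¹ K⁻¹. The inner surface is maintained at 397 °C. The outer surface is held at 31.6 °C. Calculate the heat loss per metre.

Q' = 2πk·ΔT/ln(r₂/r₁) = 2π × 59.8 × 365.4 / ln(0.109/0.0980) = 1.29×10^6 W/m

Q' = 1290 kW/m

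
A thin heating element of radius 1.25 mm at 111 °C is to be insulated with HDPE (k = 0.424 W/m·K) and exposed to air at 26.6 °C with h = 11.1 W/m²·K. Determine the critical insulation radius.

For a cylinder, r_cr = k_ins/h = 0.424/11.1 = 0.0382 m = 3.82 cm

r_cr = 3.82 cm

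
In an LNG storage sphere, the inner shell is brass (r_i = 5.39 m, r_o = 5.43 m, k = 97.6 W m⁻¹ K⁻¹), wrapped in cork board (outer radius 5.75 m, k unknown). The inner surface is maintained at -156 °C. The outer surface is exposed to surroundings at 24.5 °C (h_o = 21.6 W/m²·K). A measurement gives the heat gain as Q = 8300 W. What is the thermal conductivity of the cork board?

k = 0.0377 W/m·K

ΣR = ΔT/Q = |-156 − 24.5|/8300 = 0.02175 K/W
Known resistances:
  R_brass = (1/5.39 − 1/5.43)/(4πk) = 0.001367/(4π·97.6) = 1.114×10^-6 K/W
  R_conv,out = 1/(4πr²h) = 1/(4π·5.75²·21.6) = 1.114×10^-4 K/W
R_cork board = ΣR − ΣR_known = 0.02175 − 1.125×10^-4 = 0.02164 K/W
(1/r₁−1/r₂)/(4πk) = 0.02164 ⇒ k = 0.01025/(4π·0.02164) = 0.0377 W/m·K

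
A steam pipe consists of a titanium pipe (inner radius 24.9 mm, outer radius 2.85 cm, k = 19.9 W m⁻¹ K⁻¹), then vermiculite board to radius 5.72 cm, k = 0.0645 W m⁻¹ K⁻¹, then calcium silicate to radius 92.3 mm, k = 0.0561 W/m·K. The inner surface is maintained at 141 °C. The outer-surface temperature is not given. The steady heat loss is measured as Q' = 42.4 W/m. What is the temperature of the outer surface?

T_out = 10.5 °C

Sum the resistances:
  R'_titanium = ln(0.0285/0.0249)/(2πk) = 0.1350/(2π·19.9) = 0.001080 m·K/W
  R'_vermiculite board = ln(0.0572/0.0285)/(2πk) = 0.6966/(2π·0.0645) = 1.719 m·K/W
  R'_calcium silicate = ln(0.0923/0.0572)/(2πk) = 0.4785/(2π·0.0561) = 1.357 m·K/W
ΣR = 3.078 m·K/W
ΔT = Q'·ΣR = 42.4 × 3.078 = 130.5 K
Heat flows outward, so T_out = T_in − ΔT = 141 − 130.5 = 10.5 °C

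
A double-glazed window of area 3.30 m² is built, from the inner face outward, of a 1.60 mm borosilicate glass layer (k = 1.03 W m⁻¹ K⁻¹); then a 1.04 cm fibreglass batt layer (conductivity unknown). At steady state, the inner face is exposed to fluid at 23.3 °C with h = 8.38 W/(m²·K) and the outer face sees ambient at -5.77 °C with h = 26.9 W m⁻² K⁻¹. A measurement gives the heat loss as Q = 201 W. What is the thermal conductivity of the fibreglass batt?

ΣR = ΔT/Q = |23.3 − -5.77|/201 = 0.1446 K/W
Known resistances:
  R_conv,in = 1/(hA) = 1/(8.38·3.30) = 0.03616 K/W
  R_borosilicate glass = L/(kA) = 0.00160/(1.03·3.30) = 4.707×10^-4 K/W
  R_conv,out = 1/(hA) = 1/(26.9·3.30) = 0.01127 K/W
R_fibreglass batt = ΣR − ΣR_known = 0.1446 − 0.04790 = 0.09670 K/W
L/(kA) = 0.09670 ⇒ k = 0.0104/(0.09670·3.30) = 0.0326 W/m·K

k = 0.0326 W/m·K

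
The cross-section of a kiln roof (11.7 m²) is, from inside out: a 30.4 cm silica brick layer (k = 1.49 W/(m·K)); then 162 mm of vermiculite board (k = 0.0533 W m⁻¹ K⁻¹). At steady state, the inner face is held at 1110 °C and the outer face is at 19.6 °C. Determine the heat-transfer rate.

Q = 3930 W

Resistance network (inner→outer):
  R_silica brick = L/(kA) = 0.304/(1.49·11.7) = 0.01744 K/W
  R_vermiculite board = L/(kA) = 0.162/(0.0533·11.7) = 0.2598 K/W
ΣR = 0.01744 + 0.2598 = 0.2772 K/W
Q = ΔT/ΣR = (1110 °C − 19.6 °C)/0.2772 = 3930 W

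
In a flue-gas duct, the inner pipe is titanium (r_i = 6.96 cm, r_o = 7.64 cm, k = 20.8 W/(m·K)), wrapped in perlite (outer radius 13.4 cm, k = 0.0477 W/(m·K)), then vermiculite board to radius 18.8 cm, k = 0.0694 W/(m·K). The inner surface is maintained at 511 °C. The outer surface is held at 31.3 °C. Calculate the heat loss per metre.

Series thermal resistances, inner to outer:
  R'_titanium = ln(0.0764/0.0696)/(2πk) = 0.09322/(2π·20.8) = 7.133×10^-4 m·K/W
  R'_perlite = ln(0.134/0.0764)/(2πk) = 0.5619/(2π·0.0477) = 1.875 m·K/W
  R'_vermiculite board = ln(0.188/0.134)/(2πk) = 0.3386/(2π·0.0694) = 0.7765 m·K/W
ΣR = 7.133×10^-4 + 1.875 + 0.7765 = 2.652 m·K/W
Q' = ΔT/ΣR = (511 °C − 31.3 °C)/2.652 = 181 W/m

Q' = 181 W/m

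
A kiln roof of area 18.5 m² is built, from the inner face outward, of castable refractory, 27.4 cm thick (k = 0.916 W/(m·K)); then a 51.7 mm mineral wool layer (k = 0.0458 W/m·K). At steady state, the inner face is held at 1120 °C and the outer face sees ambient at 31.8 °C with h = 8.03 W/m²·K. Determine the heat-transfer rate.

Q = 13000 W

Series thermal resistances, inner to outer:
  R_castable refractory = L/(kA) = 0.274/(0.916·18.5) = 0.01617 K/W
  R_mineral wool = L/(kA) = 0.0517/(0.0458·18.5) = 0.06102 K/W
  R_conv,out = 1/(hA) = 1/(8.03·18.5) = 0.006732 K/W
ΣR = 0.01617 + 0.06102 + 0.006732 = 0.08392 K/W
Q = ΔT/ΣR = (1120 °C − 31.8 °C)/0.08392 = 13000 W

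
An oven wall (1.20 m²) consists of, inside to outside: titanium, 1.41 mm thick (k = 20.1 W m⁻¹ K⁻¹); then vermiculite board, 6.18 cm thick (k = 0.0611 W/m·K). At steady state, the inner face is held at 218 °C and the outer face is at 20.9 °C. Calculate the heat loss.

Resistance network (inner→outer):
  R_titanium = L/(kA) = 0.00141/(20.1·1.20) = 5.846×10^-5 K/W
  R_vermiculite board = L/(kA) = 0.0618/(0.0611·1.20) = 0.8429 K/W
ΣR = 5.846×10^-5 + 0.8429 = 0.8430 K/W
Q = ΔT/ΣR = (218 °C − 20.9 °C)/0.8430 = 234 W

Q = 234 W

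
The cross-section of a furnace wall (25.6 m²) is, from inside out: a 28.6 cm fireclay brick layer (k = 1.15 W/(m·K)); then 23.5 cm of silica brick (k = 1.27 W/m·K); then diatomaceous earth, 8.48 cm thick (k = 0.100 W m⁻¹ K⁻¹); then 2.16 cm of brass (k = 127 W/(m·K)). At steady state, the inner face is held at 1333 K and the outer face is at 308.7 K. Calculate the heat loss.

Resistance network (inner→outer):
  R_fireclay brick = L/(kA) = 0.286/(1.15·25.6) = 0.009715 K/W
  R_silica brick = L/(kA) = 0.235/(1.27·25.6) = 0.007228 K/W
  R_diatomaceous earth = L/(kA) = 0.0848/(0.100·25.6) = 0.03312 K/W
  R_brass = L/(kA) = 0.0216/(127·25.6) = 6.644×10^-6 K/W
ΣR = 0.009715 + 0.007228 + 0.03312 + 6.644×10^-6 = 0.05007 K/W
Q = ΔT/ΣR = (1333 K − 308.7 K)/0.05007 = 20500 W

Q = 20500 W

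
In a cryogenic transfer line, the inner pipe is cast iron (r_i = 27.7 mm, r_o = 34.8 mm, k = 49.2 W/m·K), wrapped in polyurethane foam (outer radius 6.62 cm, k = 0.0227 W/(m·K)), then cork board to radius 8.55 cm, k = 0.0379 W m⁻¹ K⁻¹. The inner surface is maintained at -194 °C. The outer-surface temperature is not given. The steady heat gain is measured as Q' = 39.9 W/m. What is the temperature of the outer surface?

Series resistances:
  R'_cast iron = ln(0.0348/0.0277)/(2πk) = 0.2282/(2π·49.2) = 7.381×10^-4 m·K/W
  R'_polyurethane foam = ln(0.0662/0.0348)/(2πk) = 0.6431/(2π·0.0227) = 4.509 m·K/W
  R'_cork board = ln(0.0855/0.0662)/(2πk) = 0.2558/(2π·0.0379) = 1.074 m·K/W
ΣR = 5.584 m·K/W
ΔT = Q'·ΣR = 39.9 × 5.584 = 222.8 K
Heat flows inward, so T_out = T_in + ΔT = -194 + 222.8 = 28.8 °C

T_out = 28.8 °C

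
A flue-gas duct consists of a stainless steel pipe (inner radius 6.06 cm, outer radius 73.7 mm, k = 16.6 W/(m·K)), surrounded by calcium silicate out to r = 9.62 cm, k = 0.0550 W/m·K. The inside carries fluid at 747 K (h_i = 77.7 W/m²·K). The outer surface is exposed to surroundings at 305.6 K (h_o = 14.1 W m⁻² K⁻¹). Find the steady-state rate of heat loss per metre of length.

Series thermal resistances, inner to outer:
  R'_conv,in = 1/(2πr h) = 1/(2π·0.0606·77.7) = 0.03380 m·K/W
  R'_stainless steel = ln(0.0737/0.0606)/(2πk) = 0.1957/(2π·16.6) = 0.001876 m·K/W
  R'_calcium silicate = ln(0.0962/0.0737)/(2πk) = 0.2664/(2π·0.0550) = 0.7710 m·K/W
  R'_conv,out = 1/(2πr h) = 1/(2π·0.0962·14.1) = 0.1173 m·K/W
ΣR = 0.03380 + 0.001876 + 0.7710 + 0.1173 = 0.9240 m·K/W
Q' = ΔT/ΣR = (747 K − 305.6 K)/0.9240 = 478 W/m

Q' = 478 W/m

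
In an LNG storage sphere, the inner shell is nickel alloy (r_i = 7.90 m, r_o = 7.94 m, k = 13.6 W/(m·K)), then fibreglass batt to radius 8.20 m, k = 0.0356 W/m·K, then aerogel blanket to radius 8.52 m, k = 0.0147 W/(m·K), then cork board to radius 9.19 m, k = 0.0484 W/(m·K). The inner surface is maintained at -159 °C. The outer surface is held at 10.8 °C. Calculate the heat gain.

Treat each layer as a resistance in series:
  R_nickel alloy = (1/7.90 − 1/7.94)/(4πk) = 6.377×10^-4/(4π·13.6) = 3.731×10^-6 K/W
  R_fibreglass batt = (1/7.94 − 1/8.20)/(4πk) = 0.003993/(4π·0.0356) = 0.008926 K/W
  R_aerogel blanket = (1/8.20 − 1/8.52)/(4πk) = 0.004580/(4π·0.0147) = 0.02480 K/W
  R_cork board = (1/8.52 − 1/9.19)/(4πk) = 0.008557/(4π·0.0484) = 0.01407 K/W
ΣR = 3.731×10^-6 + 0.008926 + 0.02480 + 0.01407 = 0.04780 K/W
Q = ΔT/ΣR = (-159 °C − 10.8 °C)/0.04780 = -3550 W
(Negative Q ⇒ heat flows inward; heat gain = 3550 W.)

Q = 3.55 kW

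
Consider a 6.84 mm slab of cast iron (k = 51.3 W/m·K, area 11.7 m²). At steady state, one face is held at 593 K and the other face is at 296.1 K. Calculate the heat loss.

Q = 26100 kW

Q = kA·ΔT/L = 51.3 × 11.7 × |593 K − 296.1 K| / 0.00684 = 2.61×10^7 W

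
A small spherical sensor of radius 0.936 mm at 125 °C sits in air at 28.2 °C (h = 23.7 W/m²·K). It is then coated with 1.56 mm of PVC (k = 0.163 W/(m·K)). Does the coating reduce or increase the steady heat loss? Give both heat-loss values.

increases: 0.0253 → 0.112 W

Critical radius for a sphere: r_cr = 2k/h = 0.0138 m = 1.38 cm.
Outer radius after coating: r₂ = 9.36×10^-4 + 0.00156 = 0.002496 m.
Since r₁ < r_cr and r₂ ≤ r_cr, the coating moves toward the maximum at r_cr — heat loss rises.
Bare: R = 1/(4πr₁²h) = 3833 K/W; Q = 96.8/3833 = 0.0253 W.
Coated: R = R_cond + R_conv = 864.9 K/W; Q = 96.8/864.9 = 0.112 W.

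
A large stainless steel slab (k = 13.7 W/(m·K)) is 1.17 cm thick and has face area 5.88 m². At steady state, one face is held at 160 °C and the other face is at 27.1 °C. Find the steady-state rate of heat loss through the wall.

Q = 915 kW

Q = kA·ΔT/L = 13.7 × 5.88 × |160 °C − 27.1 °C| / 0.0117 = 9.15×10^5 W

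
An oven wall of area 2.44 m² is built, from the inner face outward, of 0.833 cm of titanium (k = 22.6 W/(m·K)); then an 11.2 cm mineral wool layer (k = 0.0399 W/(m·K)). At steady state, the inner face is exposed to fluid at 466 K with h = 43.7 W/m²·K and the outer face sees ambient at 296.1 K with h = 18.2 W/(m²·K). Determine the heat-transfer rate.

Series thermal resistances, inner to outer:
  R_conv,in = 1/(hA) = 1/(43.7·2.44) = 0.009378 K/W
  R_titanium = L/(kA) = 0.00833/(22.6·2.44) = 1.511×10^-4 K/W
  R_mineral wool = L/(kA) = 0.112/(0.0399·2.44) = 1.150 K/W
  R_conv,out = 1/(hA) = 1/(18.2·2.44) = 0.02252 K/W
ΣR = 0.009378 + 1.511×10^-4 + 1.150 + 0.02252 = 1.182 K/W
Q = ΔT/ΣR = (466 K − 296.1 K)/1.182 = 144 W

Q = 144 W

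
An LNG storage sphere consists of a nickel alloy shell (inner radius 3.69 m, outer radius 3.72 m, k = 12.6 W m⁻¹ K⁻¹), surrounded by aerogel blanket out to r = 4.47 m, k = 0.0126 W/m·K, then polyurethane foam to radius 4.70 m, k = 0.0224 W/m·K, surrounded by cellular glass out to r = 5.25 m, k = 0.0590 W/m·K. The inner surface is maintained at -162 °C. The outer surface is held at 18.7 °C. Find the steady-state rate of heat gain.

Treat each layer as a resistance in series:
  R_nickel alloy = (1/3.69 − 1/3.72)/(4πk) = 0.002186/(4π·12.6) = 1.380×10^-5 K/W
  R_aerogel blanket = (1/3.72 − 1/4.47)/(4πk) = 0.04510/(4π·0.0126) = 0.2849 K/W
  R_polyurethane foam = (1/4.47 − 1/4.70)/(4πk) = 0.01095/(4π·0.0224) = 0.03889 K/W
  R_cellular glass = (1/4.70 − 1/5.25)/(4πk) = 0.02229/(4π·0.0590) = 0.03006 K/W
ΣR = 1.380×10^-5 + 0.2849 + 0.03889 + 0.03006 = 0.3539 K/W
Q = ΔT/ΣR = (-162 °C − 18.7 °C)/0.3539 = -511 W
(Negative Q ⇒ heat flows inward; heat gain = 511 W.)

Q = 511 W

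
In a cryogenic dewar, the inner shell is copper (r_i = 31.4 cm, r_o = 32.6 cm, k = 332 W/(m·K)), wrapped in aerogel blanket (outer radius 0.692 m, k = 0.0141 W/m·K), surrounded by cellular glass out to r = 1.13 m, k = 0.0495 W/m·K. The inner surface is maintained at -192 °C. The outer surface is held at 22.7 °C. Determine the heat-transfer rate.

Treat each layer as a resistance in series:
  R_copper = (1/0.314 − 1/0.326)/(4πk) = 0.1172/(4π·332) = 2.810×10^-5 K/W
  R_aerogel blanket = (1/0.326 − 1/0.692)/(4πk) = 1.622/(4π·0.0141) = 9.156 K/W
  R_cellular glass = (1/0.692 − 1/1.13)/(4πk) = 0.5601/(4π·0.0495) = 0.9005 K/W
ΣR = 2.810×10^-5 + 9.156 + 0.9005 = 10.06 K/W
Q = ΔT/ΣR = (-192 °C − 22.7 °C)/10.06 = -21.3 W
(Negative Q ⇒ heat flows inward; heat gain = 21.3 W.)

Q = 21.3 W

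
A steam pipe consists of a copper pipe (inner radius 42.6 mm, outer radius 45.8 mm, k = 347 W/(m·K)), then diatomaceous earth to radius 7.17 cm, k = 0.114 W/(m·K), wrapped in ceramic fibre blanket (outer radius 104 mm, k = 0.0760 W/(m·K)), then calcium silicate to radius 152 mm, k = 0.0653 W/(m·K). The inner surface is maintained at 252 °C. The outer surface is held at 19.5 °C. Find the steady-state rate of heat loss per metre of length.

Q' = 99.8 W/m

Treat each layer as a resistance in series:
  R'_copper = ln(0.0458/0.0426)/(2πk) = 0.07243/(2π·347) = 3.322×10^-5 m·K/W
  R'_diatomaceous earth = ln(0.0717/0.0458)/(2πk) = 0.4482/(2π·0.114) = 0.6257 m·K/W
  R'_ceramic fibre blanket = ln(0.104/0.0717)/(2πk) = 0.3719/(2π·0.0760) = 0.7788 m·K/W
  R'_calcium silicate = ln(0.152/0.104)/(2πk) = 0.3795/(2π·0.0653) = 0.9249 m·K/W
ΣR = 3.322×10^-5 + 0.6257 + 0.7788 + 0.9249 = 2.329 m·K/W
Q' = ΔT/ΣR = (252 °C − 19.5 °C)/2.329 = 99.8 W/m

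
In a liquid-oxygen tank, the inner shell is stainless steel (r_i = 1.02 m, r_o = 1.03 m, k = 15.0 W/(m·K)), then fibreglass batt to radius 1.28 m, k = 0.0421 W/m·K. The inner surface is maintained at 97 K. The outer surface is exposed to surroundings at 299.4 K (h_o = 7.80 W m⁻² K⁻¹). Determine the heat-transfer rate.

Treat each layer as a resistance in series:
  R_stainless steel = (1/1.02 − 1/1.03)/(4πk) = 0.009518/(4π·15.0) = 5.050×10^-5 K/W
  R_fibreglass batt = (1/1.03 − 1/1.28)/(4πk) = 0.1896/(4π·0.0421) = 0.3584 K/W
  R_conv,out = 1/(4πr²h) = 1/(4π·1.28²·7.80) = 0.006227 K/W
ΣR = 5.050×10^-5 + 0.3584 + 0.006227 = 0.3647 K/W
Q = ΔT/ΣR = (97 K − 299.4 K)/0.3647 = -555 W
(Negative Q ⇒ heat flows inward; heat gain = 555 W.)

Q = 555 W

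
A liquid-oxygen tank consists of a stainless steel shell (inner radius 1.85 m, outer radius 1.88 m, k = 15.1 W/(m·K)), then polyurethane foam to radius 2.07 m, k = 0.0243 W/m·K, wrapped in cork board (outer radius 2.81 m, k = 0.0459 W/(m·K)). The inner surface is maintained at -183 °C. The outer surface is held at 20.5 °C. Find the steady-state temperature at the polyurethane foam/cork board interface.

T = -97.5 °C

Resistance network (inner→outer):
  R_stainless steel = (1/1.85 − 1/1.88)/(4πk) = 0.008626/(4π·15.1) = 4.546×10^-5 K/W
  R_polyurethane foam = (1/1.88 − 1/2.07)/(4πk) = 0.04882/(4π·0.0243) = 0.1599 K/W
  R_cork board = (1/2.07 − 1/2.81)/(4πk) = 0.1272/(4π·0.0459) = 0.2206 K/W
ΣR = 4.546×10^-5 + 0.1599 + 0.2206 = 0.3805 K/W
Q = ΔT/ΣR = (-183 °C − 20.5 °C)/0.3805 = -534.8 W
From the inner boundary to the polyurethane foam/cork board interface, ΣR_partial = 0.1599 K/W.
T_interface = T_in − Q·ΣR_partial = -183 °C − (-534.8)(0.1599) = -97.5 °C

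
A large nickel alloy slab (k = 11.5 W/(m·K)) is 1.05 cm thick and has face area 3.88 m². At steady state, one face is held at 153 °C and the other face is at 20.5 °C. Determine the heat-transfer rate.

Q = kA·ΔT/L = 11.5 × 3.88 × |153 °C − 20.5 °C| / 0.0105 = 5.63×10^5 W

Q = 563 kW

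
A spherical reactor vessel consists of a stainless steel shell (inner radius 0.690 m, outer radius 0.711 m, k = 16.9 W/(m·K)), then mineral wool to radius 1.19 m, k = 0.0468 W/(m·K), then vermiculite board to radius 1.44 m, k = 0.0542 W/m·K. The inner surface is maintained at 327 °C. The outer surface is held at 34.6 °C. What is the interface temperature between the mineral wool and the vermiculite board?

T = 87.8 °C

Series thermal resistances, inner to outer:
  R_stainless steel = (1/0.690 − 1/0.711)/(4πk) = 0.04281/(4π·16.9) = 2.016×10^-4 K/W
  R_mineral wool = (1/0.711 − 1/1.19)/(4πk) = 0.5661/(4π·0.0468) = 0.9626 K/W
  R_vermiculite board = (1/1.19 − 1/1.44)/(4πk) = 0.1459/(4π·0.0542) = 0.2142 K/W
ΣR = 2.016×10^-4 + 0.9626 + 0.2142 = 1.177 K/W
Q = ΔT/ΣR = (327 °C − 34.6 °C)/1.177 = 248.4 W
From the inner boundary to the mineral wool/vermiculite board interface, ΣR_partial = 0.9628 K/W.
T_interface = T_in − Q·ΣR_partial = 327 °C − (248.4)(0.9628) = 87.8 °C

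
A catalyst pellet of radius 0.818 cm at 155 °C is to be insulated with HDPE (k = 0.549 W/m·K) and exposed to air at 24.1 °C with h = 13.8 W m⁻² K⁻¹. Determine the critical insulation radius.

For a sphere, r_cr = 2k_ins/h = 2·0.549/13.8 = 0.0796 m = 7.96 cm

r_cr = 7.96 cm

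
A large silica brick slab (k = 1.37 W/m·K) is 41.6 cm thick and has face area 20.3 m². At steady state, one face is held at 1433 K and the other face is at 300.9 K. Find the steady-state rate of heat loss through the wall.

Q = 75.7 kW

Q = kA·ΔT/L = 1.37 × 20.3 × |1433 K − 300.9 K| / 0.416 = 75700 W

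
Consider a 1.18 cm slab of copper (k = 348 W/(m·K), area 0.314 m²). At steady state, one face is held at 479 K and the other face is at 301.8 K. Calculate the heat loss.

Q = 1640 kW

Q = kA·ΔT/L = 348 × 0.314 × |479 K − 301.8 K| / 0.0118 = 1.64×10^6 W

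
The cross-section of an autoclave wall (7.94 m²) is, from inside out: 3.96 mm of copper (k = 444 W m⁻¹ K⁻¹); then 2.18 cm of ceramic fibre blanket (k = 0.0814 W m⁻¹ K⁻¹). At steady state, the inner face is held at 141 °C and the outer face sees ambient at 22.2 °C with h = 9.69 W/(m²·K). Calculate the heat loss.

Q = 2.54 kW

Treat each layer as a resistance in series:
  R_copper = L/(kA) = 0.00396/(444·7.94) = 1.123×10^-6 K/W
  R_ceramic fibre blanket = L/(kA) = 0.0218/(0.0814·7.94) = 0.03373 K/W
  R_conv,out = 1/(hA) = 1/(9.69·7.94) = 0.01300 K/W
ΣR = 1.123×10^-6 + 0.03373 + 0.01300 = 0.04673 K/W
Q = ΔT/ΣR = (141 °C − 22.2 °C)/0.04673 = 2540 W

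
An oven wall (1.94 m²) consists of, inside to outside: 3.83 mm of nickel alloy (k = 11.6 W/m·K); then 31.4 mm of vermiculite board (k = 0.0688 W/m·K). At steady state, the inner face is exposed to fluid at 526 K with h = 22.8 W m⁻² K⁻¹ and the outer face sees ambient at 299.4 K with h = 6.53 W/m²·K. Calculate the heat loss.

Q = 672 W

Series thermal resistances, inner to outer:
  R_conv,in = 1/(hA) = 1/(22.8·1.94) = 0.02261 K/W
  R_nickel alloy = L/(kA) = 0.00383/(11.6·1.94) = 1.702×10^-4 K/W
  R_vermiculite board = L/(kA) = 0.0314/(0.0688·1.94) = 0.2353 K/W
  R_conv,out = 1/(hA) = 1/(6.53·1.94) = 0.07894 K/W
ΣR = 0.02261 + 1.702×10^-4 + 0.2353 + 0.07894 = 0.3370 K/W
Q = ΔT/ΣR = (526 K − 299.4 K)/0.3370 = 672 W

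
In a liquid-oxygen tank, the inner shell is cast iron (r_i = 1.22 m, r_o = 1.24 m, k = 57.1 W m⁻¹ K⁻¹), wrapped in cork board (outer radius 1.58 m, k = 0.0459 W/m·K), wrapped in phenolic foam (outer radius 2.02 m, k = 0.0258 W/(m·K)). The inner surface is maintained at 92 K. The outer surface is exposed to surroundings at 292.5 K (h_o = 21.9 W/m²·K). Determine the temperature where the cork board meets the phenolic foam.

Treat each layer as a resistance in series:
  R_cast iron = (1/1.22 − 1/1.24)/(4πk) = 0.01322/(4π·57.1) = 1.842×10^-5 K/W
  R_cork board = (1/1.24 − 1/1.58)/(4πk) = 0.1735/(4π·0.0459) = 0.3009 K/W
  R_phenolic foam = (1/1.58 − 1/2.02)/(4πk) = 0.1379/(4π·0.0258) = 0.4252 K/W
  R_conv,out = 1/(4πr²h) = 1/(4π·2.02²·21.9) = 8.905×10^-4 K/W
ΣR = 1.842×10^-5 + 0.3009 + 0.4252 + 8.905×10^-4 = 0.7270 K/W
Q = ΔT/ΣR = (92 K − 292.5 K)/0.7270 = -275.8 W
From the inner boundary to the cork board/phenolic foam interface, ΣR_partial = 0.3009 K/W.
T_interface = T_in − Q·ΣR_partial = 92 K − (-275.8)(0.3009) = 175.0 K

T = 175.0 K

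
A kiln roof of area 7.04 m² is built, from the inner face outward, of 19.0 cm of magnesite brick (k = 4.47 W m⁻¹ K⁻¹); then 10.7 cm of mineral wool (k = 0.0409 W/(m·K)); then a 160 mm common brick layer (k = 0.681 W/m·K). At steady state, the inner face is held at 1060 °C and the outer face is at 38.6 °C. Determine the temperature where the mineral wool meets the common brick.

T = 122 °C

Series thermal resistances, inner to outer:
  R_magnesite brick = L/(kA) = 0.190/(4.47·7.04) = 0.006038 K/W
  R_mineral wool = L/(kA) = 0.107/(0.0409·7.04) = 0.3716 K/W
  R_common brick = L/(kA) = 0.160/(0.681·7.04) = 0.03337 K/W
ΣR = 0.006038 + 0.3716 + 0.03337 = 0.4110 K/W
Q = ΔT/ΣR = (1060 °C − 38.6 °C)/0.4110 = 2485 W
From the inner boundary to the mineral wool/common brick interface, ΣR_partial = 0.3776 K/W.
T_interface = T_in − Q·ΣR_partial = 1060 °C − (2485)(0.3776) = 122 °C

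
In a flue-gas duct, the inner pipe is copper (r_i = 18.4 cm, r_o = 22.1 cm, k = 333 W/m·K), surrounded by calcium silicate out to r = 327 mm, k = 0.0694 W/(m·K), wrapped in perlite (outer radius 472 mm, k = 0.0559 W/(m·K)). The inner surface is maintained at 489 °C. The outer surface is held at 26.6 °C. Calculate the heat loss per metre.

Q' = 238 W/m

Treat each layer as a resistance in series:
  R'_copper = ln(0.221/0.184)/(2πk) = 0.1832/(2π·333) = 8.757×10^-5 m·K/W
  R'_calcium silicate = ln(0.327/0.221)/(2πk) = 0.3918/(2π·0.0694) = 0.8985 m·K/W
  R'_perlite = ln(0.472/0.327)/(2πk) = 0.3670/(2π·0.0559) = 1.045 m·K/W
ΣR = 8.757×10^-5 + 0.8985 + 1.045 = 1.944 m·K/W
Q' = ΔT/ΣR = (489 °C − 26.6 °C)/1.944 = 238 W/m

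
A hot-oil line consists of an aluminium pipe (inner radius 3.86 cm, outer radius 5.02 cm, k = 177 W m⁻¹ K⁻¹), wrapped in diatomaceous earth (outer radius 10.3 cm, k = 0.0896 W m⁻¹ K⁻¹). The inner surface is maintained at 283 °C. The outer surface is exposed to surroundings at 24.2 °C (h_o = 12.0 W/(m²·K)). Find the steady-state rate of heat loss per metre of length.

Q' = 184 W/m

Treat each layer as a resistance in series:
  R'_aluminium = ln(0.0502/0.0386)/(2πk) = 0.2628/(2π·177) = 2.363×10^-4 m·K/W
  R'_diatomaceous earth = ln(0.103/0.0502)/(2πk) = 0.7187/(2π·0.0896) = 1.277 m·K/W
  R'_conv,out = 1/(2πr h) = 1/(2π·0.103·12.0) = 0.1288 m·K/W
ΣR = 2.363×10^-4 + 1.277 + 0.1288 = 1.406 m·K/W
Q' = ΔT/ΣR = (283 °C − 24.2 °C)/1.406 = 184 W/m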